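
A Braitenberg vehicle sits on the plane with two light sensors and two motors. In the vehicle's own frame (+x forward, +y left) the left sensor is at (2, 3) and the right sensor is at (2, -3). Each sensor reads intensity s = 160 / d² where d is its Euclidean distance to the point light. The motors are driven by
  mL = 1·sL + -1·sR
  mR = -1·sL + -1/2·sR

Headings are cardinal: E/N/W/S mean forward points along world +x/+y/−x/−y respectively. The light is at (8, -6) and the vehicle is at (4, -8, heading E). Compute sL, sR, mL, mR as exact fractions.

32 160/29 768/29 -1008/29

left sensor world pos  = (6, -5); dL² = 5
right sensor world pos = (6, -11); dR² = 29
sL = 160/5 = 32
sR = 160/29 = 160/29
mL = 1·sL + -1·sR = 768/29
mR = -1·sL + -1/2·sR = -1008/29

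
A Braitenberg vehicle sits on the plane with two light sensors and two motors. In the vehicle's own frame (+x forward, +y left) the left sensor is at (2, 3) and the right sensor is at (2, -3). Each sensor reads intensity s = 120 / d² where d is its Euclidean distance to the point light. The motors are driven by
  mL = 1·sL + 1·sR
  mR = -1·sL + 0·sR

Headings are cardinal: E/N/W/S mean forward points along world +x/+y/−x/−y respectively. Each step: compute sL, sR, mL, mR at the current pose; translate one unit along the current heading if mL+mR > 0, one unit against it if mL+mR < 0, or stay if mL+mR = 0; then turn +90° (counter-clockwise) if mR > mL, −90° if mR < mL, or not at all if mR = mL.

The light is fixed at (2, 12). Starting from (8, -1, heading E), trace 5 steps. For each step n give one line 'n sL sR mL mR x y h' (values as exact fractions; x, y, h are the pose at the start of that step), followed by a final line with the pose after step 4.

0 30/41 3/8 363/328 -30/41 8 -1 E
1 24/65 120/241 13584/15665 -24/65 9 -1 S
2 60/157 60/73 13800/11461 -60/157 9 -2 W
3 40/51 8/15 112/85 -40/51 8 -2 N
4 30/41 3/8 363/328 -30/41 8 -1 E
final 9 -1 S

n=0: pose=(8,-1,E); sL=30/41, sR=3/8; mL=363/328, mR=-30/41; mL+mR=3/8 → advance +1; mR−mL=-603/328 → turn -1·90°
n=1: pose=(9,-1,S); sL=24/65, sR=120/241; mL=13584/15665, mR=-24/65; mL+mR=120/241 → advance +1; mR−mL=-19368/15665 → turn -1·90°
n=2: pose=(9,-2,W); sL=60/157, sR=60/73; mL=13800/11461, mR=-60/157; mL+mR=60/73 → advance +1; mR−mL=-18180/11461 → turn -1·90°
n=3: pose=(8,-2,N); sL=40/51, sR=8/15; mL=112/85, mR=-40/51; mL+mR=8/15 → advance +1; mR−mL=-536/255 → turn -1·90°
n=4: pose=(8,-1,E); sL=30/41, sR=3/8; mL=363/328, mR=-30/41; mL+mR=3/8 → advance +1; mR−mL=-603/328 → turn -1·90°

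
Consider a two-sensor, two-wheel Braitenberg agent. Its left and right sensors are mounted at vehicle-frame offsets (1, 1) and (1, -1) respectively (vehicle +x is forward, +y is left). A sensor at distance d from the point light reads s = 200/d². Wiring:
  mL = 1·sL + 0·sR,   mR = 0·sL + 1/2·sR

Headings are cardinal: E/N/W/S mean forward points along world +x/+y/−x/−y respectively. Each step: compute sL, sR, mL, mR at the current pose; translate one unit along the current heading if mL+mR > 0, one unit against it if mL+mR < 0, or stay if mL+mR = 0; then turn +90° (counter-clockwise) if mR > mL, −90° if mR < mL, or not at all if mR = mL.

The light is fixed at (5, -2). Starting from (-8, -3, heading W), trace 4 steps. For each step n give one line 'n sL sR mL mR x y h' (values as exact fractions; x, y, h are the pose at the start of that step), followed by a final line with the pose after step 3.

n=0: pose=(-8,-3,W); sL=1, sR=50/49; mL=1, mR=25/49; mL+mR=74/49 → advance +1; mR−mL=-24/49 → turn -1·90°
n=1: pose=(-9,-3,N); sL=8/9, sR=200/169; mL=8/9, mR=100/169; mL+mR=2252/1521 → advance +1; mR−mL=-452/1521 → turn -1·90°
n=2: pose=(-9,-2,E); sL=20/17, sR=20/17; mL=20/17, mR=10/17; mL+mR=30/17 → advance +1; mR−mL=-10/17 → turn -1·90°
n=3: pose=(-8,-2,S); sL=40/29, sR=200/197; mL=40/29, mR=100/197; mL+mR=10780/5713 → advance +1; mR−mL=-4980/5713 → turn -1·90°

0 1 50/49 1 25/49 -8 -3 W
1 8/9 200/169 8/9 100/169 -9 -3 N
2 20/17 20/17 20/17 10/17 -9 -2 E
3 40/29 200/197 40/29 100/197 -8 -2 S
final -8 -3 W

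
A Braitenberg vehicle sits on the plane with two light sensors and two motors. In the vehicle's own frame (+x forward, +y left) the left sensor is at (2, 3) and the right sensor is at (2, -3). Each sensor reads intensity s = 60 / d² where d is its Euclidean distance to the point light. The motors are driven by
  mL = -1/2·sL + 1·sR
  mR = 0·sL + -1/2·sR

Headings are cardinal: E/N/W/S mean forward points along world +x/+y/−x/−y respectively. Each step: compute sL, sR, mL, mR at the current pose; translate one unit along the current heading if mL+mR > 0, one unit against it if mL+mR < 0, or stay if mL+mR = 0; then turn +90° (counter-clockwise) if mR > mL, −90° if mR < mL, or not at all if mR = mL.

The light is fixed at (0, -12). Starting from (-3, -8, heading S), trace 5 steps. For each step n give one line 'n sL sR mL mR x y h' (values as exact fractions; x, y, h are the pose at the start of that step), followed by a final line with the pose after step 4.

n=0: pose=(-3,-8,S); sL=15, sR=3/2; mL=-6, mR=-3/4; mL+mR=-27/4 → advance -1; mR−mL=21/4 → turn +1·90°
n=1: pose=(-3,-7,E); sL=12/13, sR=12; mL=150/13, mR=-6; mL+mR=72/13 → advance +1; mR−mL=-228/13 → turn -1·90°
n=2: pose=(-2,-7,S); sL=6, sR=30/17; mL=-21/17, mR=-15/17; mL+mR=-36/17 → advance -1; mR−mL=6/17 → turn +1·90°
n=3: pose=(-2,-6,E); sL=20/27, sR=20/3; mL=170/27, mR=-10/3; mL+mR=80/27 → advance +1; mR−mL=-260/27 → turn -1·90°
n=4: pose=(-1,-6,S); sL=3, sR=15/8; mL=3/8, mR=-15/16; mL+mR=-9/16 → advance -1; mR−mL=-21/16 → turn -1·90°

0 15 3/2 -6 -3/4 -3 -8 S
1 12/13 12 150/13 -6 -3 -7 E
2 6 30/17 -21/17 -15/17 -2 -7 S
3 20/27 20/3 170/27 -10/3 -2 -6 E
4 3 15/8 3/8 -15/16 -1 -6 S
final -1 -5 W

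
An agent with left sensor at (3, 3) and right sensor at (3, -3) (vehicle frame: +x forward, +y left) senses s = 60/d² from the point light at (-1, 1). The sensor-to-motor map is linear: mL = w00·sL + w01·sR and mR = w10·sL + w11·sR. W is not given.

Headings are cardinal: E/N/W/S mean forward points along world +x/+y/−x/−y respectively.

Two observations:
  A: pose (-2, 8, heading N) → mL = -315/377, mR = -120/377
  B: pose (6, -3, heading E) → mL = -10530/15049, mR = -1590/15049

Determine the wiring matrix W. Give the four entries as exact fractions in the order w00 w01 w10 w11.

-1/2 -1 1/2 -1

obs A: pose=(-2,8,N) → sL=15/29, sR=15/26, mL=-315/377, mR=-120/377
obs B: pose=(6,-3,E) → sL=60/101, sR=60/149, mL=-10530/15049, mR=-1590/15049
sensor matrix S = [[15/29, 15/26], [60/101, 60/149]]; det S = -762750/5673473
solve [mL_A; mL_B] = S·[w00; w01] and [mR_A; mR_B] = S·[w10; w11]:
  w00 = -1/2, w01 = -1, w10 = 1/2, w11 = -1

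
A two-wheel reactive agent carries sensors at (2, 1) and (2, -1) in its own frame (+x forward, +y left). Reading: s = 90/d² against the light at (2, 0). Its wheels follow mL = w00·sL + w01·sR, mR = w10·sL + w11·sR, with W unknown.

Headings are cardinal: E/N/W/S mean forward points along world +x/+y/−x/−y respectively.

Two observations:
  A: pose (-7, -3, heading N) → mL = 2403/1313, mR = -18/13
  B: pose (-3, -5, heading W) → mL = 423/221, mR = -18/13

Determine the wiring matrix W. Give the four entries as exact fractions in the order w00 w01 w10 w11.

obs A: pose=(-7,-3,N) → sL=90/101, sR=18/13, mL=2403/1313, mR=-18/13
obs B: pose=(-3,-5,W) → sL=18/17, sR=18/13, mL=423/221, mR=-18/13
sensor matrix S = [[90/101, 18/13], [18/17, 18/13]]; det S = -5184/22321
solve [mL_A; mL_B] = S·[w00; w01] and [mR_A; mR_B] = S·[w10; w11]:
  w00 = 1/2, w01 = 1, w10 = 0, w11 = -1

1/2 1 0 -1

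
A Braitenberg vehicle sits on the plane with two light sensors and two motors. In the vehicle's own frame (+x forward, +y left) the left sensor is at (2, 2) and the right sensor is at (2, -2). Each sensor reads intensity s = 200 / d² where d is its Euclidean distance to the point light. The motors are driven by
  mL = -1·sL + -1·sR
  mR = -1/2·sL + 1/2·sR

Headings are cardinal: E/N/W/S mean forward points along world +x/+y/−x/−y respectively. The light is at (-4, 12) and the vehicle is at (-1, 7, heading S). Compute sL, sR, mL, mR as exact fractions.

left sensor world pos  = (1, 5); dL² = 74
right sensor world pos = (-3, 5); dR² = 50
sL = 200/74 = 100/37
sR = 200/50 = 4
mL = -1·sL + -1·sR = -248/37
mR = -1/2·sL + 1/2·sR = 24/37

100/37 4 -248/37 24/37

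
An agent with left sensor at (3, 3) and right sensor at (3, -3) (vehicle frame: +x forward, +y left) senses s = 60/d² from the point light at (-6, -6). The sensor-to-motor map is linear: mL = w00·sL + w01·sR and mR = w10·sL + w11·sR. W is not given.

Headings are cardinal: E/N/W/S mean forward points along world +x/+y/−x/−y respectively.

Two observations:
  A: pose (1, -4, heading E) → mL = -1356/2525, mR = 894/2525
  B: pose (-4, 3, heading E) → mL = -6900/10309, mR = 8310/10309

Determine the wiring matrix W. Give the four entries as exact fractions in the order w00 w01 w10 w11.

obs A: pose=(1,-4,E) → sL=12/25, sR=60/101, mL=-1356/2525, mR=894/2525
obs B: pose=(-4,3,E) → sL=60/169, sR=60/61, mL=-6900/10309, mR=8310/10309
sensor matrix S = [[12/25, 60/101], [60/169, 60/61]]; det S = 1359936/5206045
solve [mL_A; mL_B] = S·[w00; w01] and [mR_A; mR_B] = S·[w10; w11]:
  w00 = -1/2, w01 = -1/2, w10 = -1/2, w11 = 1

-1/2 -1/2 -1/2 1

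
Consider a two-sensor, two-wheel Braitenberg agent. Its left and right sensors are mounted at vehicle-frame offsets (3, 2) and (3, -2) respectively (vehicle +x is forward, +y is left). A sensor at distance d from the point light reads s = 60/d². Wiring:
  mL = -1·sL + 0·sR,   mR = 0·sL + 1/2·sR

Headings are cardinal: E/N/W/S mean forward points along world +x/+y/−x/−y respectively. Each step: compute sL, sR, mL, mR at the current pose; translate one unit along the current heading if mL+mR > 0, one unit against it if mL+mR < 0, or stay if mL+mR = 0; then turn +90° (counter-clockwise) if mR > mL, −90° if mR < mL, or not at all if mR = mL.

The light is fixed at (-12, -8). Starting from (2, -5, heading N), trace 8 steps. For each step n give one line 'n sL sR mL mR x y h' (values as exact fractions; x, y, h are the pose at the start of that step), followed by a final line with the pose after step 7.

0 1/3 15/73 -1/3 15/146 2 -5 N
1 60/121 60/137 -60/121 30/137 2 -6 W
2 6/29 6/17 -6/29 3/17 3 -6 S
3 60/349 12/65 -60/349 6/65 3 -5 E
4 1/3 15/73 -1/3 15/146 2 -5 N
5 60/121 60/137 -60/121 30/137 2 -6 W
6 6/29 6/17 -6/29 3/17 3 -6 S
7 60/349 12/65 -60/349 6/65 3 -5 E
final 2 -5 N

n=0: pose=(2,-5,N); sL=1/3, sR=15/73; mL=-1/3, mR=15/146; mL+mR=-101/438 → advance -1; mR−mL=191/438 → turn +1·90°
n=1: pose=(2,-6,W); sL=60/121, sR=60/137; mL=-60/121, mR=30/137; mL+mR=-4590/16577 → advance -1; mR−mL=11850/16577 → turn +1·90°
n=2: pose=(3,-6,S); sL=6/29, sR=6/17; mL=-6/29, mR=3/17; mL+mR=-15/493 → advance -1; mR−mL=189/493 → turn +1·90°
n=3: pose=(3,-5,E); sL=60/349, sR=12/65; mL=-60/349, mR=6/65; mL+mR=-1806/22685 → advance -1; mR−mL=5994/22685 → turn +1·90°
n=4: pose=(2,-5,N); sL=1/3, sR=15/73; mL=-1/3, mR=15/146; mL+mR=-101/438 → advance -1; mR−mL=191/438 → turn +1·90°
n=5: pose=(2,-6,W); sL=60/121, sR=60/137; mL=-60/121, mR=30/137; mL+mR=-4590/16577 → advance -1; mR−mL=11850/16577 → turn +1·90°
n=6: pose=(3,-6,S); sL=6/29, sR=6/17; mL=-6/29, mR=3/17; mL+mR=-15/493 → advance -1; mR−mL=189/493 → turn +1·90°
n=7: pose=(3,-5,E); sL=60/349, sR=12/65; mL=-60/349, mR=6/65; mL+mR=-1806/22685 → advance -1; mR−mL=5994/22685 → turn +1·90°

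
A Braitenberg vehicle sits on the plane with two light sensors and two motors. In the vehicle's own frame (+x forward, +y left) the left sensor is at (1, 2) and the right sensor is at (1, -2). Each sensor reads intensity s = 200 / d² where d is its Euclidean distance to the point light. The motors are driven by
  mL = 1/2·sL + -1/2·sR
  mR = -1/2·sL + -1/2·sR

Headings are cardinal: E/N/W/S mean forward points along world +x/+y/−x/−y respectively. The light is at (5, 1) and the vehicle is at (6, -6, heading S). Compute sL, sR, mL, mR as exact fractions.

200/73 40/13 -160/949 -2760/949

left sensor world pos  = (8, -7); dL² = 73
right sensor world pos = (4, -7); dR² = 65
sL = 200/73 = 200/73
sR = 200/65 = 40/13
mL = 1/2·sL + -1/2·sR = -160/949
mR = -1/2·sL + -1/2·sR = -2760/949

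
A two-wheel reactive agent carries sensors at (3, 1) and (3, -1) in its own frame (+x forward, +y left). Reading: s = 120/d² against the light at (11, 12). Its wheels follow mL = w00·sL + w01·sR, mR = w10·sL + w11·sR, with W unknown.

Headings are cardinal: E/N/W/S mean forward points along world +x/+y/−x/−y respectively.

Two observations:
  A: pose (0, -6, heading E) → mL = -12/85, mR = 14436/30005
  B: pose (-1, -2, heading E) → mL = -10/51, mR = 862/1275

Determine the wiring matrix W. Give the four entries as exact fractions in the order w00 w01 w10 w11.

obs A: pose=(0,-6,E) → sL=120/353, sR=24/85, mL=-12/85, mR=14436/30005
obs B: pose=(-1,-2,E) → sL=12/25, sR=20/51, mL=-10/51, mR=862/1275
sensor matrix S = [[120/353, 24/85], [12/25, 20/51]]; det S = -1664/750125
solve [mL_A; mL_B] = S·[w00; w01] and [mR_A; mR_B] = S·[w10; w11]:
  w00 = 0, w01 = -1/2, w10 = 1, w11 = 1/2

0 -1/2 1 1/2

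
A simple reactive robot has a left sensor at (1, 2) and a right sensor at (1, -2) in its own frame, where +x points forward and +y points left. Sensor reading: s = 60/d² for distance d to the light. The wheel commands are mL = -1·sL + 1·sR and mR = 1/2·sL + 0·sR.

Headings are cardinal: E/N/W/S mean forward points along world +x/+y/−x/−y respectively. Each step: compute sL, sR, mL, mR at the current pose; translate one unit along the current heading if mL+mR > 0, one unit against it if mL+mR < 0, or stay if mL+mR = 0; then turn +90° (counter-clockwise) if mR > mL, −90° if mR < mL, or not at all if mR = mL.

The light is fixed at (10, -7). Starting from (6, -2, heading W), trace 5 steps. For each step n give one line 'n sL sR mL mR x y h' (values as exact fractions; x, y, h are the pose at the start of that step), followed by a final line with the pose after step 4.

0 30/17 30/37 -600/629 15/17 6 -2 W
1 60/17 60/41 -1440/697 30/17 7 -2 S
2 15/17 3 36/17 15/34 7 -1 E
3 12/5 60/41 -192/205 6/5 8 -1 S
4 6/5 6 24/5 3/5 8 -2 E
final 9 -2 S

n=0: pose=(6,-2,W); sL=30/17, sR=30/37; mL=-600/629, mR=15/17; mL+mR=-45/629 → advance -1; mR−mL=1155/629 → turn +1·90°
n=1: pose=(7,-2,S); sL=60/17, sR=60/41; mL=-1440/697, mR=30/17; mL+mR=-210/697 → advance -1; mR−mL=2670/697 → turn +1·90°
n=2: pose=(7,-1,E); sL=15/17, sR=3; mL=36/17, mR=15/34; mL+mR=87/34 → advance +1; mR−mL=-57/34 → turn -1·90°
n=3: pose=(8,-1,S); sL=12/5, sR=60/41; mL=-192/205, mR=6/5; mL+mR=54/205 → advance +1; mR−mL=438/205 → turn +1·90°
n=4: pose=(8,-2,E); sL=6/5, sR=6; mL=24/5, mR=3/5; mL+mR=27/5 → advance +1; mR−mL=-21/5 → turn -1·90°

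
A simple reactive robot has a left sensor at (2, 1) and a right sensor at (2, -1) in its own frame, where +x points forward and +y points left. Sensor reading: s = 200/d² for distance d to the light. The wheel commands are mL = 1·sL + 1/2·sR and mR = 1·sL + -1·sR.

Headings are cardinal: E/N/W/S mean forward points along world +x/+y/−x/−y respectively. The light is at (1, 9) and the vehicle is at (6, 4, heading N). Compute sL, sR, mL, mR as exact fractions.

8 40/9 92/9 32/9

left sensor world pos  = (5, 6); dL² = 25
right sensor world pos = (7, 6); dR² = 45
sL = 200/25 = 8
sR = 200/45 = 40/9
mL = 1·sL + 1/2·sR = 92/9
mR = 1·sL + -1·sR = 32/9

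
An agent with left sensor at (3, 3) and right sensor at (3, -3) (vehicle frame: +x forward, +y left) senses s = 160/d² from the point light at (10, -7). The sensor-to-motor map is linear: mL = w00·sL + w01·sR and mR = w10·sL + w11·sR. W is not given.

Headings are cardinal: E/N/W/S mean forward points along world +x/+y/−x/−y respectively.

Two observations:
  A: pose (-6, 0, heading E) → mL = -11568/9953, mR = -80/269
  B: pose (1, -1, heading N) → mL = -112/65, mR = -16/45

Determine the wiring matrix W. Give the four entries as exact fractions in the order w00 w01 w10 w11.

obs A: pose=(-6,0,E) → sL=160/269, sR=32/37, mL=-11568/9953, mR=-80/269
obs B: pose=(1,-1,N) → sL=32/45, sR=160/117, mL=-112/65, mR=-16/45
sensor matrix S = [[160/269, 32/37], [32/45, 160/117]]; det S = 385024/1940835
solve [mL_A; mL_B] = S·[w00; w01] and [mR_A; mR_B] = S·[w10; w11]:
  w00 = -1/2, w01 = -1, w10 = -1/2, w11 = 0

-1/2 -1 -1/2 0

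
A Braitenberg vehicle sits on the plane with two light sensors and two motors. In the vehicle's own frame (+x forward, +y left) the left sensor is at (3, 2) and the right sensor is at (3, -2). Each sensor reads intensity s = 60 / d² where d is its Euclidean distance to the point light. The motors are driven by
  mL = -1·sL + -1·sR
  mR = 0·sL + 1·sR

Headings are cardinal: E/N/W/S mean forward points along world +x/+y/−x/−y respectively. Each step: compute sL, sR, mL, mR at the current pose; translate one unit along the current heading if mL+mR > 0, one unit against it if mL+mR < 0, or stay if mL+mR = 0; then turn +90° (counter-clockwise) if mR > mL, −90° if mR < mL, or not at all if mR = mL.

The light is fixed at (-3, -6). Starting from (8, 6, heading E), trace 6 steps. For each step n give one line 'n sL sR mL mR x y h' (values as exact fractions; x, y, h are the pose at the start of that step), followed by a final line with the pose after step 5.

0 15/98 15/74 -645/1813 15/74 8 6 E
1 60/289 20/123 -13160/35547 20/123 7 6 N
2 6/13 30/109 -1044/1417 30/109 7 5 W
3 60/233 12/29 -4536/6757 12/29 8 5 S
4 15/98 15/74 -645/1813 15/74 8 6 E
5 60/289 20/123 -13160/35547 20/123 7 6 N
final 7 5 W

n=0: pose=(8,6,E); sL=15/98, sR=15/74; mL=-645/1813, mR=15/74; mL+mR=-15/98 → advance -1; mR−mL=2025/3626 → turn +1·90°
n=1: pose=(7,6,N); sL=60/289, sR=20/123; mL=-13160/35547, mR=20/123; mL+mR=-60/289 → advance -1; mR−mL=18940/35547 → turn +1·90°
n=2: pose=(7,5,W); sL=6/13, sR=30/109; mL=-1044/1417, mR=30/109; mL+mR=-6/13 → advance -1; mR−mL=1434/1417 → turn +1·90°
n=3: pose=(8,5,S); sL=60/233, sR=12/29; mL=-4536/6757, mR=12/29; mL+mR=-60/233 → advance -1; mR−mL=7332/6757 → turn +1·90°
n=4: pose=(8,6,E); sL=15/98, sR=15/74; mL=-645/1813, mR=15/74; mL+mR=-15/98 → advance -1; mR−mL=2025/3626 → turn +1·90°
n=5: pose=(7,6,N); sL=60/289, sR=20/123; mL=-13160/35547, mR=20/123; mL+mR=-60/289 → advance -1; mR−mL=18940/35547 → turn +1·90°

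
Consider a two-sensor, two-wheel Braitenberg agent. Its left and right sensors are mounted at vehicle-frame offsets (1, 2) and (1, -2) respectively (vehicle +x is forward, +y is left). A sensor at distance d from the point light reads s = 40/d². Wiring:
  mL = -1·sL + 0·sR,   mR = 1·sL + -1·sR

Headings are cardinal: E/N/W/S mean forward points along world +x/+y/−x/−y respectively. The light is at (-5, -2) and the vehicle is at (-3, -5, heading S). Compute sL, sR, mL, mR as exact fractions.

left sensor world pos  = (-1, -6); dL² = 32
right sensor world pos = (-5, -6); dR² = 16
sL = 40/32 = 5/4
sR = 40/16 = 5/2
mL = -1·sL + 0·sR = -5/4
mR = 1·sL + -1·sR = -5/4

5/4 5/2 -5/4 -5/4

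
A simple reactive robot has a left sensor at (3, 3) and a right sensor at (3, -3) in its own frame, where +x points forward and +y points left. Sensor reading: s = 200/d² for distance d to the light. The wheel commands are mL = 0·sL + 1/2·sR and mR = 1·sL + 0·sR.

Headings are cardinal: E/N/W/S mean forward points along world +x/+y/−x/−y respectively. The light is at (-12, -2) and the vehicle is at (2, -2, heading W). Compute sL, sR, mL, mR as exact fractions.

20/13 20/13 10/13 20/13

left sensor world pos  = (-1, -5); dL² = 130
right sensor world pos = (-1, 1); dR² = 130
sL = 200/130 = 20/13
sR = 200/130 = 20/13
mL = 0·sL + 1/2·sR = 10/13
mR = 1·sL + 0·sR = 20/13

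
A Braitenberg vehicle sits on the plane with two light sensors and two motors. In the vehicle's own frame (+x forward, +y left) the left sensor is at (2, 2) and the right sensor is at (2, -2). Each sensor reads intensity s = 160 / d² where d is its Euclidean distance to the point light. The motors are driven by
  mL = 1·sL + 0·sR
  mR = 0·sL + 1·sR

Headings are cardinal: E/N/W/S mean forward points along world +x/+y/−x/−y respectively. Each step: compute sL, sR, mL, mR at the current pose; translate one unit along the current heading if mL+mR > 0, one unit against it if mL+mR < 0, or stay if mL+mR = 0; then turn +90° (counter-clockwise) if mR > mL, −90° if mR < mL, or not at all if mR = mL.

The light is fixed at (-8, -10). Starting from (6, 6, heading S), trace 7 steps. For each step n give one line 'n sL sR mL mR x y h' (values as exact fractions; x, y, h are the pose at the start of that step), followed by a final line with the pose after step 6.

n=0: pose=(6,6,S); sL=40/113, sR=8/17; mL=40/113, mR=8/17; mL+mR=1584/1921 → advance +1; mR−mL=224/1921 → turn +1·90°
n=1: pose=(6,5,E); sL=32/109, sR=32/85; mL=32/109, mR=32/85; mL+mR=6208/9265 → advance +1; mR−mL=768/9265 → turn +1·90°
n=2: pose=(7,5,N); sL=80/229, sR=80/289; mL=80/229, mR=80/289; mL+mR=41440/66181 → advance +1; mR−mL=-4800/66181 → turn -1·90°
n=3: pose=(7,6,E); sL=160/613, sR=32/97; mL=160/613, mR=32/97; mL+mR=35136/59461 → advance +1; mR−mL=4096/59461 → turn +1·90°
n=4: pose=(8,6,N); sL=4/13, sR=20/81; mL=4/13, mR=20/81; mL+mR=584/1053 → advance +1; mR−mL=-64/1053 → turn -1·90°
n=5: pose=(8,7,E); sL=32/137, sR=160/549; mL=32/137, mR=160/549; mL+mR=39488/75213 → advance +1; mR−mL=4352/75213 → turn +1·90°
n=6: pose=(9,7,N); sL=80/293, sR=80/361; mL=80/293, mR=80/361; mL+mR=52320/105773 → advance +1; mR−mL=-5440/105773 → turn -1·90°

0 40/113 8/17 40/113 8/17 6 6 S
1 32/109 32/85 32/109 32/85 6 5 E
2 80/229 80/289 80/229 80/289 7 5 N
3 160/613 32/97 160/613 32/97 7 6 E
4 4/13 20/81 4/13 20/81 8 6 N
5 32/137 160/549 32/137 160/549 8 7 E
6 80/293 80/361 80/293 80/361 9 7 N
final 9 8 E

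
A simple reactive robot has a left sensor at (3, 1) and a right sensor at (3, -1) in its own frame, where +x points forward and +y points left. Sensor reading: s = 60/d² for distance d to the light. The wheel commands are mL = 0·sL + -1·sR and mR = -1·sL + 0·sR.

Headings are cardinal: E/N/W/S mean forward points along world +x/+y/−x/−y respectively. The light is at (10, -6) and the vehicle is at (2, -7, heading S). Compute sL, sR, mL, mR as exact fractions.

left sensor world pos  = (3, -10); dL² = 65
right sensor world pos = (1, -10); dR² = 97
sL = 60/65 = 12/13
sR = 60/97 = 60/97
mL = 0·sL + -1·sR = -60/97
mR = -1·sL + 0·sR = -12/13

12/13 60/97 -60/97 -12/13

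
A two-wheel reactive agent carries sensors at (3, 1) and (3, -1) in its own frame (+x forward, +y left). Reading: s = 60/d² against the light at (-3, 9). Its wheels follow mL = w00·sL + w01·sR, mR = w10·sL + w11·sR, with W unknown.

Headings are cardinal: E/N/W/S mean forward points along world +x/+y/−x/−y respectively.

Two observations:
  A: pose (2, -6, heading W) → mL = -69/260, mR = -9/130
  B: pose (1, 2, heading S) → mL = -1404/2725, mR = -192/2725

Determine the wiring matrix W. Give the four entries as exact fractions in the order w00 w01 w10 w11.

-1/2 -1/2 1 -1

obs A: pose=(2,-6,W) → sL=3/13, sR=3/10, mL=-69/260, mR=-9/130
obs B: pose=(1,2,S) → sL=12/25, sR=60/109, mL=-1404/2725, mR=-192/2725
sensor matrix S = [[3/13, 3/10], [12/25, 60/109]]; det S = -3006/177125
solve [mL_A; mL_B] = S·[w00; w01] and [mR_A; mR_B] = S·[w10; w11]:
  w00 = -1/2, w01 = -1/2, w10 = 1, w11 = -1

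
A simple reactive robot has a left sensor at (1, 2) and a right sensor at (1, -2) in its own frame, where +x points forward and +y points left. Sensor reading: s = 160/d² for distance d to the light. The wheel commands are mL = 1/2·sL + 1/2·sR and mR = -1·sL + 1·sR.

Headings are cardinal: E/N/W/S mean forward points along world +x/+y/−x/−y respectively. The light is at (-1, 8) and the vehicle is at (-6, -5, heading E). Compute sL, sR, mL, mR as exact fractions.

left sensor world pos  = (-5, -3); dL² = 137
right sensor world pos = (-5, -7); dR² = 241
sL = 160/137 = 160/137
sR = 160/241 = 160/241
mL = 1/2·sL + 1/2·sR = 30240/33017
mR = -1·sL + 1·sR = -16640/33017

160/137 160/241 30240/33017 -16640/33017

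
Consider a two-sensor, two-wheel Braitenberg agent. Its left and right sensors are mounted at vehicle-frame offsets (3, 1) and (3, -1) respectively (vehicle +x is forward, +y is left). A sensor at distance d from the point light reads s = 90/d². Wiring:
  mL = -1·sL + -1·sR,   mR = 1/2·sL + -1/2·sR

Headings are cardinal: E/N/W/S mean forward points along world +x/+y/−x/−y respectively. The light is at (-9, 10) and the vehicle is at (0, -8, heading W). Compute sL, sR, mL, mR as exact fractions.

left sensor world pos  = (-3, -9); dL² = 397
right sensor world pos = (-3, -7); dR² = 325
sL = 90/397 = 90/397
sR = 90/325 = 18/65
mL = -1·sL + -1·sR = -12996/25805
mR = 1/2·sL + -1/2·sR = -648/25805

90/397 18/65 -12996/25805 -648/25805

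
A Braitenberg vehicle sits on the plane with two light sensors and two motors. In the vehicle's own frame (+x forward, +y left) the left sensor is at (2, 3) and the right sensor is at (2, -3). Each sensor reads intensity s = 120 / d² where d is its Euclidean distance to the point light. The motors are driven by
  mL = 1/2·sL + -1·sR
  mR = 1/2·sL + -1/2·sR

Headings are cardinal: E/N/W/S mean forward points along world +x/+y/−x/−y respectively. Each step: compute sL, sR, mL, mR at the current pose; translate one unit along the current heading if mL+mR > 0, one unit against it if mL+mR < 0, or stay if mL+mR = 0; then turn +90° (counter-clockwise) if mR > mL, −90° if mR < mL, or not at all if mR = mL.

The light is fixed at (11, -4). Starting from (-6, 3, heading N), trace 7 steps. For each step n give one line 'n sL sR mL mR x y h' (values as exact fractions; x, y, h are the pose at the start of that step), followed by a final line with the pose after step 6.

n=0: pose=(-6,3,N); sL=120/481, sR=120/277; mL=-41100/133237, mR=-12240/133237; mL+mR=-53340/133237 → advance -1; mR−mL=60/277 → turn +1·90°
n=1: pose=(-6,2,W); sL=12/37, sR=60/221; mL=-894/8177, mR=216/8177; mL+mR=-678/8177 → advance -1; mR−mL=30/221 → turn +1·90°
n=2: pose=(-5,2,S); sL=24/37, sR=120/377; mL=84/13949, mR=2304/13949; mL+mR=2388/13949 → advance +1; mR−mL=60/377 → turn +1·90°
n=3: pose=(-5,1,E); sL=6/13, sR=3/5; mL=-24/65, mR=-9/130; mL+mR=-57/130 → advance -1; mR−mL=3/10 → turn +1·90°
n=4: pose=(-6,1,N); sL=120/449, sR=24/49; mL=-7836/22001, mR=-2448/22001; mL+mR=-10284/22001 → advance -1; mR−mL=12/49 → turn +1·90°
n=5: pose=(-6,0,W); sL=60/181, sR=12/41; mL=-942/7421, mR=144/7421; mL+mR=-798/7421 → advance -1; mR−mL=6/41 → turn +1·90°
n=6: pose=(-5,0,S); sL=120/173, sR=24/73; mL=228/12629, mR=2304/12629; mL+mR=2532/12629 → advance +1; mR−mL=12/73 → turn +1·90°

0 120/481 120/277 -41100/133237 -12240/133237 -6 3 N
1 12/37 60/221 -894/8177 216/8177 -6 2 W
2 24/37 120/377 84/13949 2304/13949 -5 2 S
3 6/13 3/5 -24/65 -9/130 -5 1 E
4 120/449 24/49 -7836/22001 -2448/22001 -6 1 N
5 60/181 12/41 -942/7421 144/7421 -6 0 W
6 120/173 24/73 228/12629 2304/12629 -5 0 S
final -5 -1 E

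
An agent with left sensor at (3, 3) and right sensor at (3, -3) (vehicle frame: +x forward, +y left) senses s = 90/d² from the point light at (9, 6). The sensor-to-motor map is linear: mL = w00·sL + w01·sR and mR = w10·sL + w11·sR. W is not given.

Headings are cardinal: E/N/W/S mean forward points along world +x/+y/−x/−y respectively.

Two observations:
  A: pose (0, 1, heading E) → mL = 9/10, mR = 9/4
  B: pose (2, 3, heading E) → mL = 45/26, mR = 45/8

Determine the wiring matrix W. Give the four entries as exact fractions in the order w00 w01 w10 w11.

0 1 1 0

obs A: pose=(0,1,E) → sL=9/4, sR=9/10, mL=9/10, mR=9/4
obs B: pose=(2,3,E) → sL=45/8, sR=45/26, mL=45/26, mR=45/8
sensor matrix S = [[9/4, 9/10], [45/8, 45/26]]; det S = -243/208
solve [mL_A; mL_B] = S·[w00; w01] and [mR_A; mR_B] = S·[w10; w11]:
  w00 = 0, w01 = 1, w10 = 1, w11 = 0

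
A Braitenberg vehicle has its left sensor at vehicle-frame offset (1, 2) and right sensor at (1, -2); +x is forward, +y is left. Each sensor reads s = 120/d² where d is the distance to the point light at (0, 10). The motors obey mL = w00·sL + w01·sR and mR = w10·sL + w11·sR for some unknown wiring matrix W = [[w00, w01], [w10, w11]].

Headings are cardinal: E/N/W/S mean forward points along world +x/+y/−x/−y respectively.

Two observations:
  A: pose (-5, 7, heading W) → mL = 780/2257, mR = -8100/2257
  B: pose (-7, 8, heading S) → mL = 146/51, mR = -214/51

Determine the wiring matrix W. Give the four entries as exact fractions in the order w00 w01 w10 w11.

obs A: pose=(-5,7,W) → sL=120/61, sR=120/37, mL=780/2257, mR=-8100/2257
obs B: pose=(-7,8,S) → sL=60/17, sR=4/3, mL=146/51, mR=-214/51
sensor matrix S = [[120/61, 120/37], [60/17, 4/3]]; det S = -338560/38369
solve [mL_A; mL_B] = S·[w00; w01] and [mR_A; mR_B] = S·[w10; w11]:
  w00 = 1, w01 = -1/2, w10 = -1, w11 = -1/2

1 -1/2 -1 -1/2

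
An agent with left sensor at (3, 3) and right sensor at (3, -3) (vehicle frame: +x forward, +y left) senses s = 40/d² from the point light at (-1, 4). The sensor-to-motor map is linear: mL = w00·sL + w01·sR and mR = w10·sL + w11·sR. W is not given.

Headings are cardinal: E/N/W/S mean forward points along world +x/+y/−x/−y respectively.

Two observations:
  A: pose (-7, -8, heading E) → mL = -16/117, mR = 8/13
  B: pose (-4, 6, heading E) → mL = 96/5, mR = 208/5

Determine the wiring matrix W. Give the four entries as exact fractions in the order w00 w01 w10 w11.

-1/2 1/2 1 1

obs A: pose=(-7,-8,E) → sL=4/9, sR=20/117, mL=-16/117, mR=8/13
obs B: pose=(-4,6,E) → sL=8/5, sR=40, mL=96/5, mR=208/5
sensor matrix S = [[4/9, 20/117], [8/5, 40]]; det S = 2048/117
solve [mL_A; mL_B] = S·[w00; w01] and [mR_A; mR_B] = S·[w10; w11]:
  w00 = -1/2, w01 = 1/2, w10 = 1, w11 = 1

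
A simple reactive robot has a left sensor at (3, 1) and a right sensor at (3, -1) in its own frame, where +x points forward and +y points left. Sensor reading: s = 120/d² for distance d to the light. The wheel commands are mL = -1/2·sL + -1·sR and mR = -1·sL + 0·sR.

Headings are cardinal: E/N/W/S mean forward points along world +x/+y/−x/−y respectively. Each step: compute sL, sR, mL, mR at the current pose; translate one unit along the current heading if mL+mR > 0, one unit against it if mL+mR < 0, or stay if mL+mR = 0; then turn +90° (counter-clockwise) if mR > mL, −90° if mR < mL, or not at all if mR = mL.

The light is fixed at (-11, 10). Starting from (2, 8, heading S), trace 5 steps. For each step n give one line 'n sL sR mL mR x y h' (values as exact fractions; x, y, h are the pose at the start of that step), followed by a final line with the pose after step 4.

n=0: pose=(2,8,S); sL=120/221, sR=120/169; mL=-2820/2873, mR=-120/221; mL+mR=-4380/2873 → advance -1; mR−mL=1260/2873 → turn +1·90°
n=1: pose=(2,9,E); sL=15/32, sR=6/13; mL=-579/832, mR=-15/32; mL+mR=-969/832 → advance -1; mR−mL=189/832 → turn +1·90°
n=2: pose=(1,9,N); sL=24/25, sR=120/173; mL=-5076/4325, mR=-24/25; mL+mR=-9228/4325 → advance -1; mR−mL=924/4325 → turn +1·90°
n=3: pose=(1,8,W); sL=4/3, sR=60/41; mL=-262/123, mR=-4/3; mL+mR=-142/41 → advance -1; mR−mL=98/123 → turn +1·90°
n=4: pose=(2,8,S); sL=120/221, sR=120/169; mL=-2820/2873, mR=-120/221; mL+mR=-4380/2873 → advance -1; mR−mL=1260/2873 → turn +1·90°

0 120/221 120/169 -2820/2873 -120/221 2 8 S
1 15/32 6/13 -579/832 -15/32 2 9 E
2 24/25 120/173 -5076/4325 -24/25 1 9 N
3 4/3 60/41 -262/123 -4/3 1 8 W
4 120/221 120/169 -2820/2873 -120/221 2 8 S
final 2 9 E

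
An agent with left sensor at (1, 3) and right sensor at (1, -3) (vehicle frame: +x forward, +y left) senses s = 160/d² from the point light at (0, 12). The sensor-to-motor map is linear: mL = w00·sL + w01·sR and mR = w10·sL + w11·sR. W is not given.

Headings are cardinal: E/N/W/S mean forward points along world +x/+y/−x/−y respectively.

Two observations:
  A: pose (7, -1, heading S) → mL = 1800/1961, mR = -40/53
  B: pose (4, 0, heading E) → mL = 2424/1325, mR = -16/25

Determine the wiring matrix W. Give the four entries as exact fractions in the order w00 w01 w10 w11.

obs A: pose=(7,-1,S) → sL=20/37, sR=40/53, mL=1800/1961, mR=-40/53
obs B: pose=(4,0,E) → sL=80/53, sR=16/25, mL=2424/1325, mR=-16/25
sensor matrix S = [[20/37, 40/53], [80/53, 16/25]]; det S = -412224/519665
solve [mL_A; mL_B] = S·[w00; w01] and [mR_A; mR_B] = S·[w10; w11]:
  w00 = 1, w01 = 1/2, w10 = 0, w11 = -1

1 1/2 0 -1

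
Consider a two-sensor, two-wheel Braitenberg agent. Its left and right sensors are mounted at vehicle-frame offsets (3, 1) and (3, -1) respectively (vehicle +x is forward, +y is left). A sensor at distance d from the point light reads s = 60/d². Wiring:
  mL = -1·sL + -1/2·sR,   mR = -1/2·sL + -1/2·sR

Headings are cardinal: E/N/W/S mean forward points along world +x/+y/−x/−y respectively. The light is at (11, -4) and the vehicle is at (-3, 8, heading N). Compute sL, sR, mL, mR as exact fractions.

left sensor world pos  = (-4, 11); dL² = 450
right sensor world pos = (-2, 11); dR² = 394
sL = 60/450 = 2/15
sR = 60/394 = 30/197
mL = -1·sL + -1/2·sR = -619/2955
mR = -1/2·sL + -1/2·sR = -422/2955

2/15 30/197 -619/2955 -422/2955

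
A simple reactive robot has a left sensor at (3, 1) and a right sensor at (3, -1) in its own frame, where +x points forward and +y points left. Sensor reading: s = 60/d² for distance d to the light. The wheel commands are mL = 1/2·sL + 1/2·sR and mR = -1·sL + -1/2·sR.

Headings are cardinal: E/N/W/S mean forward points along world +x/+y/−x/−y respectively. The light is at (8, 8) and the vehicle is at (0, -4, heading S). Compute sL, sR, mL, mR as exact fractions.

30/137 10/51 1450/6987 -2215/6987

left sensor world pos  = (1, -7); dL² = 274
right sensor world pos = (-1, -7); dR² = 306
sL = 60/274 = 30/137
sR = 60/306 = 10/51
mL = 1/2·sL + 1/2·sR = 1450/6987
mR = -1·sL + -1/2·sR = -2215/6987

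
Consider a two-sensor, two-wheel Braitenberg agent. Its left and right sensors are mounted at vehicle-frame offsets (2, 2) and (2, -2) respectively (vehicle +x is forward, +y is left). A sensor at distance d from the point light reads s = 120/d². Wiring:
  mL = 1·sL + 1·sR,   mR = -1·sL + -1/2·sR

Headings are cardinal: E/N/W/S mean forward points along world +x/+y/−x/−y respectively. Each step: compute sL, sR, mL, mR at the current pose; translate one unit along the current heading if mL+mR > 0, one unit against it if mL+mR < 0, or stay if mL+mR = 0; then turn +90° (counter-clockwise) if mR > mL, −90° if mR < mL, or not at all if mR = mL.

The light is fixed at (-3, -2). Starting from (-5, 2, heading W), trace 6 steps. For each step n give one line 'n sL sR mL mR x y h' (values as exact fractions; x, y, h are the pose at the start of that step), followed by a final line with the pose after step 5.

n=0: pose=(-5,2,W); sL=6, sR=30/13; mL=108/13, mR=-93/13; mL+mR=15/13 → advance +1; mR−mL=-201/13 → turn -1·90°
n=1: pose=(-6,2,N); sL=120/61, sR=120/37; mL=11760/2257, mR=-8100/2257; mL+mR=60/37 → advance +1; mR−mL=-19860/2257 → turn -1·90°
n=2: pose=(-6,3,E); sL=12/5, sR=12; mL=72/5, mR=-42/5; mL+mR=6 → advance +1; mR−mL=-114/5 → turn -1·90°
n=3: pose=(-5,3,S); sL=40/3, sR=24/5; mL=272/15, mR=-236/15; mL+mR=12/5 → advance +1; mR−mL=-508/15 → turn -1·90°
n=4: pose=(-5,2,W); sL=6, sR=30/13; mL=108/13, mR=-93/13; mL+mR=15/13 → advance +1; mR−mL=-201/13 → turn -1·90°
n=5: pose=(-6,2,N); sL=120/61, sR=120/37; mL=11760/2257, mR=-8100/2257; mL+mR=60/37 → advance +1; mR−mL=-19860/2257 → turn -1·90°

0 6 30/13 108/13 -93/13 -5 2 W
1 120/61 120/37 11760/2257 -8100/2257 -6 2 N
2 12/5 12 72/5 -42/5 -6 3 E
3 40/3 24/5 272/15 -236/15 -5 3 S
4 6 30/13 108/13 -93/13 -5 2 W
5 120/61 120/37 11760/2257 -8100/2257 -6 2 N
final -6 3 E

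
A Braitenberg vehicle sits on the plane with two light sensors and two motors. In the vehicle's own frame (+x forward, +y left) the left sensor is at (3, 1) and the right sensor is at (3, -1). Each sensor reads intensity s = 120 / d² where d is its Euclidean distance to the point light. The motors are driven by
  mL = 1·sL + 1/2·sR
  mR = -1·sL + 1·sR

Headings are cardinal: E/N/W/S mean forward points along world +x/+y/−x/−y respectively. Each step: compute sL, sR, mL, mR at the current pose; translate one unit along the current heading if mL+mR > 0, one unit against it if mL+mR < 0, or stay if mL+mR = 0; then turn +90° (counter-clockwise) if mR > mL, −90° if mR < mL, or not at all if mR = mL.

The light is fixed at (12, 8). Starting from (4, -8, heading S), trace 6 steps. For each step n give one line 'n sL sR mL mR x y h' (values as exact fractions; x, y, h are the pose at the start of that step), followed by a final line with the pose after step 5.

n=0: pose=(4,-8,S); sL=12/41, sR=60/221; mL=3882/9061, mR=-192/9061; mL+mR=90/221 → advance +1; mR−mL=-4074/9061 → turn -1·90°
n=1: pose=(4,-9,W); sL=24/89, sR=120/377; mL=14388/33553, mR=1632/33553; mL+mR=180/377 → advance +1; mR−mL=-12756/33553 → turn -1·90°
n=2: pose=(3,-9,N); sL=15/37, sR=6/13; mL=306/481, mR=27/481; mL+mR=9/13 → advance +1; mR−mL=-279/481 → turn -1·90°
n=3: pose=(3,-8,E); sL=40/87, sR=24/65; mL=3644/5655, mR=-512/5655; mL+mR=36/65 → advance +1; mR−mL=-4156/5655 → turn -1·90°
n=4: pose=(4,-8,S); sL=12/41, sR=60/221; mL=3882/9061, mR=-192/9061; mL+mR=90/221 → advance +1; mR−mL=-4074/9061 → turn -1·90°
n=5: pose=(4,-9,W); sL=24/89, sR=120/377; mL=14388/33553, mR=1632/33553; mL+mR=180/377 → advance +1; mR−mL=-12756/33553 → turn -1·90°

0 12/41 60/221 3882/9061 -192/9061 4 -8 S
1 24/89 120/377 14388/33553 1632/33553 4 -9 W
2 15/37 6/13 306/481 27/481 3 -9 N
3 40/87 24/65 3644/5655 -512/5655 3 -8 E
4 12/41 60/221 3882/9061 -192/9061 4 -8 S
5 24/89 120/377 14388/33553 1632/33553 4 -9 W
final 3 -9 N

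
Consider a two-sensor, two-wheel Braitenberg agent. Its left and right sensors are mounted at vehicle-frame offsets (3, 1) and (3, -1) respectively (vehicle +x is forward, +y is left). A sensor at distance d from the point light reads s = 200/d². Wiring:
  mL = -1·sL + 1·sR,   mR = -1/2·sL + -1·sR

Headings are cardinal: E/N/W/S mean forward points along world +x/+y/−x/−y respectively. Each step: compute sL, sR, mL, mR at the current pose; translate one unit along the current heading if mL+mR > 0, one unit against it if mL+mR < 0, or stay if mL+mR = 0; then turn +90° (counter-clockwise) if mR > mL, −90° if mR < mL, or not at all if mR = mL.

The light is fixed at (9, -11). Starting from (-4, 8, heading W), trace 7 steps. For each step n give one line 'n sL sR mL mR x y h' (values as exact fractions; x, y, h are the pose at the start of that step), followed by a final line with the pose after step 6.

0 10/29 25/82 -95/2378 -1135/2378 -4 8 W
1 200/653 40/121 1920/79013 -38220/79013 -3 8 N
2 100/221 20/37 720/8177 -6270/8177 -3 7 E
3 200/369 200/421 -10400/155349 -115900/155349 -4 7 S
4 10/29 25/82 -95/2378 -1135/2378 -4 8 W
5 200/653 40/121 1920/79013 -38220/79013 -3 8 N
6 100/221 20/37 720/8177 -6270/8177 -3 7 E
final -4 7 S

n=0: pose=(-4,8,W); sL=10/29, sR=25/82; mL=-95/2378, mR=-1135/2378; mL+mR=-15/29 → advance -1; mR−mL=-520/1189 → turn -1·90°
n=1: pose=(-3,8,N); sL=200/653, sR=40/121; mL=1920/79013, mR=-38220/79013; mL+mR=-300/653 → advance -1; mR−mL=-40140/79013 → turn -1·90°
n=2: pose=(-3,7,E); sL=100/221, sR=20/37; mL=720/8177, mR=-6270/8177; mL+mR=-150/221 → advance -1; mR−mL=-6990/8177 → turn -1·90°
n=3: pose=(-4,7,S); sL=200/369, sR=200/421; mL=-10400/155349, mR=-115900/155349; mL+mR=-100/123 → advance -1; mR−mL=-105500/155349 → turn -1·90°
n=4: pose=(-4,8,W); sL=10/29, sR=25/82; mL=-95/2378, mR=-1135/2378; mL+mR=-15/29 → advance -1; mR−mL=-520/1189 → turn -1·90°
n=5: pose=(-3,8,N); sL=200/653, sR=40/121; mL=1920/79013, mR=-38220/79013; mL+mR=-300/653 → advance -1; mR−mL=-40140/79013 → turn -1·90°
n=6: pose=(-3,7,E); sL=100/221, sR=20/37; mL=720/8177, mR=-6270/8177; mL+mR=-150/221 → advance -1; mR−mL=-6990/8177 → turn -1·90°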